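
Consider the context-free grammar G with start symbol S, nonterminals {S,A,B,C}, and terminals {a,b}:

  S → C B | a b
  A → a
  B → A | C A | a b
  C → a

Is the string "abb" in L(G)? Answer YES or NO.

CNF form of G:
  S -> C B | T0 T1
  A -> a
  B -> C A | T0 T1 | a
  C -> a
  T0 -> a
  T1 -> b

Fill CYK table bottom-up:
  T[0,0] 'a' = {A,B,C,T0}  orig:{A,B,C}
  T[1,1] 'b' = {T1}  orig:{}
  T[2,2] 'b' = {T1}  orig:{}
  T[0,1] 'ab' = {B,S}
  T[1,2] 'bb' = ∅
  T[0,2] 'abb' = ∅

S ∉ T[0,2] ⇒ NO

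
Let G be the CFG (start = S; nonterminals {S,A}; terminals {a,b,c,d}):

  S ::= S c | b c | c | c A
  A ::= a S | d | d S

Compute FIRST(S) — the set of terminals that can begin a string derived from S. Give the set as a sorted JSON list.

Compute FIRST by fixpoint:
iter 1:
  A via A→a S: +{a}
  A via A→d: +{d}
  S via S→b c: +{b}
  S via S→c: +{c}
  FIRST[S]={b,c}  FIRST[A]={a,d}
iter 2: done
  FIRST[S]={b,c}  FIRST[A]={a,d}

FIRST(S) = ["b", "c"]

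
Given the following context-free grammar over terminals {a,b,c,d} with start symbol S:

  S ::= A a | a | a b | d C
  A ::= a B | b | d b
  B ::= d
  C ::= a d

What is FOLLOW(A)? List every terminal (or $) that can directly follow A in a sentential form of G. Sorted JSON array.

FIRST iteration:
iter 1:
  A via A→a B: +{a}
  A via A→b: +{b}
  A via A→d b: +{d}
  B via B→d: +{d}
  C via C→a d: +{a}
  S via S→A a: +{a,b,d}
  S: {a,b,d}  A: {a,b,d}  B: {d}  C: {a}
iter 2: done
  S: {a,b,d}  A: {a,b,d}  B: {d}  C: {a}

FOLLOW iteration:
initialize: $ ∈ FOLLOW(S)
[1]
  S→A a: FOLLOW(A) ⊇ FIRST(a) = {a}; new: +{a}
  S→d C: FOLLOW(C) ⊇ FOLLOW(S) ⊇ {$}; new: +{$}
  S: {$}  A: {a}  B: {}  C: {$}
[2]
  A→a B: FOLLOW(B) ⊇ FOLLOW(A) ⊇ {a}; new: +{a}
  S: {$}  A: {a}  B: {a}  C: {$}
[3] — fixpoint
  S: {$}  A: {a}  B: {a}  C: {$}

FOLLOW(A) = ["a"]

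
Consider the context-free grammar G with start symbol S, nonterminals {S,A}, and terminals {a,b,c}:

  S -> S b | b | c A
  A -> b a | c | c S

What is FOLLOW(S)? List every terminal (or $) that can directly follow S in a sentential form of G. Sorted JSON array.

FIRST iteration:
round 1:
  A via A→b a: +{b}
  A via A→c: +{c}
  S via S→b: +{b}
  S via S→c A: +{c}
  FIRST[S]={b,c}  FIRST[A]={b,c}
round 2: — fixpoint
  FIRST[S]={b,c}  FIRST[A]={b,c}

FOLLOW iteration:
initialize: $ ∈ FOLLOW(S)
round 1:
  S→S b: FOLLOW(S) ⊇ FIRST(b) = {b}; new: +{b}
  S→c A: FOLLOW(A) ⊇ FOLLOW(S) ⊇ {$,b}; new: +{$,b}
  FOLLOW(S)={$,b}  FOLLOW(A)={$,b}
round 2: (no change)
  FOLLOW(S)={$,b}  FOLLOW(A)={$,b}

FOLLOW(S) = ["$", "b"]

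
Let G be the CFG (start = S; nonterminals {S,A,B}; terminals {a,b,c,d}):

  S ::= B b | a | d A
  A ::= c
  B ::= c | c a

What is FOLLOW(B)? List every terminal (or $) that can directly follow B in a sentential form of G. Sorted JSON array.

FIRST iteration:
[1]
  A via A→c: +{c}
  B via B→c: +{c}
  S via S→B b: +{c}
  S via S→a: +{a}
  S via S→d A: +{d}
  S: {a,c,d}  A: {c}  B: {c}
[2] (no change)
  S: {a,c,d}  A: {c}  B: {c}

Compute FOLLOW by fixpoint:
seed FOLLOW(S) with $
[1]
  S→B b: FOLLOW(B) ⊇ FIRST(b) = {b}; new: +{b}
  S→d A: FOLLOW(A) ⊇ FOLLOW(S) ⊇ {$}; new: +{$}
  FOLLOW(S)={$}  FOLLOW(A)={$}  FOLLOW(B)={b}
[2] — fixpoint
  FOLLOW(S)={$}  FOLLOW(A)={$}  FOLLOW(B)={b}

FOLLOW(B) = ["b"]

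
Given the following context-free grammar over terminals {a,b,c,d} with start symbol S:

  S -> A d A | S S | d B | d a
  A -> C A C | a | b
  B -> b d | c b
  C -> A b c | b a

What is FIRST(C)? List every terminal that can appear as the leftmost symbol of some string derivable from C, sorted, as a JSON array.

FIRST iteration:
round 1:
  A via A→a: +{a}
  A via A→b: +{b}
  B via B→b d: +{b}
  B via B→c b: +{c}
  C via C→A b c: +{a,b}
  S via S→A d A: +{a,b}
  S via S→d B: +{d}
  S: {a,b,d}  A: {a,b}  B: {b,c}  C: {a,b}
round 2: (stable)
  S: {a,b,d}  A: {a,b}  B: {b,c}  C: {a,b}

FIRST(C) = ["a", "b"]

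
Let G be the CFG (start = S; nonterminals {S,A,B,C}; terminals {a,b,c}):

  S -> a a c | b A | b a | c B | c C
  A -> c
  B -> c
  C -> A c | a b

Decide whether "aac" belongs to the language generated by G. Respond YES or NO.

CNF form of G:
  S -> T0 B | T0 C | T1 X3 | T2 A | T2 T1
  A -> c
  B -> c
  C -> A T0 | T1 T2
  T0 -> c
  T1 -> a
  T2 -> b
  X3 -> T1 T0

Fill CYK table bottom-up:
  T[0,0] 'a' = {T1}  orig:{}
  T[1,1] 'a' = {T1}  orig:{}
  T[2,2] 'c' = {A,B,T0}  orig:{A,B}
  T[0,1] 'aa' = ∅
  T[1,2] 'ac' = {X3}  orig:{}
  T[0,2] 'aac' = {S}

S ∈ T[0,2] ⇒ YES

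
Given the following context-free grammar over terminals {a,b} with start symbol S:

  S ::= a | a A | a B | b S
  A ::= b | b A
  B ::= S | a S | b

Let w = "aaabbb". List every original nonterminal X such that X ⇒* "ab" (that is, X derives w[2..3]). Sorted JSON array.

CNF form of G:
  S -> T0 S | T1 A | T1 B | a
  A -> T0 A | b
  B -> T0 S | T1 A | T1 B | T1 S | a | b
  T0 -> b
  T1 -> a

Fill CYK table bottom-up — only the sub-triangle for w[2..3]:
  T[2,2] 'a' = {B,S,T1}  orig:{B,S}
  T[3,3] 'b' = {A,B,T0}  orig:{A,B}
  T[2,3] 'ab' = {B,S}

Original NTs in T[2,3] deriving "ab": ["B", "S"]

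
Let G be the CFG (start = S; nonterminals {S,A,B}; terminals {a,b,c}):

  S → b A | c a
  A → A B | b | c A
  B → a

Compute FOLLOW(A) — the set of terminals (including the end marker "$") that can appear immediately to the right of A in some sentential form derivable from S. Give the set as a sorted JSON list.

FIRST iteration:
round 1:
  A via A→b: +{b}
  A via A→c A: +{c}
  B via B→a: +{a}
  S via S→b A: +{b}
  S via S→c a: +{c}
  FIRST[S]={b,c}  FIRST[A]={b,c}  FIRST[B]={a}
round 2: (stable)
  FIRST[S]={b,c}  FIRST[A]={b,c}  FIRST[B]={a}

FOLLOW sets:
seed FOLLOW(S) with $
round 1:
  A→A B: FOLLOW(A) ⊇ FIRST(B) = {a}; new: +{a}
  A→A B: FOLLOW(B) ⊇ FOLLOW(A) ⊇ {a}; new: +{a}
  S→b A: FOLLOW(A) ⊇ FOLLOW(S) ⊇ {$}; new: +{$}
  S: {$}  A: {$,a}  B: {a}
round 2:
  A→A B: FOLLOW(B) ⊇ FOLLOW(A) ⊇ {$,a}; new: +{$}
  S: {$}  A: {$,a}  B: {$,a}
round 3: (no change)
  S: {$}  A: {$,a}  B: {$,a}

FOLLOW(A) = ["$", "a"]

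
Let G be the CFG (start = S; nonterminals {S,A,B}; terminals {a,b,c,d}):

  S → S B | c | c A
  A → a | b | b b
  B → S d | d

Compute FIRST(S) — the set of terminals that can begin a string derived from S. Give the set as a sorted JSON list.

FIRST sets, iterate to fixpoint:
round 1:
  A via A→a: +{a}
  A via A→b: +{b}
  B via B→d: +{d}
  S via S→c: +{c}
  FIRST(S)={c}  FIRST(A)={a,b}  FIRST(B)={d}
round 2:
  B via B→S d: +{c}
  FIRST(S)={c}  FIRST(A)={a,b}  FIRST(B)={c,d}
round 3: (no change)
  FIRST(S)={c}  FIRST(A)={a,b}  FIRST(B)={c,d}

FIRST(S) = ["c"]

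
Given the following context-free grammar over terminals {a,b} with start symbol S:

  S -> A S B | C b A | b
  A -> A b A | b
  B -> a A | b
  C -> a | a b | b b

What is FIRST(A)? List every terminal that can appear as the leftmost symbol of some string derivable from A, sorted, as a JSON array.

Compute FIRST by fixpoint:
round 1:
  A via A→b: +{b}
  B via B→a A: +{a}
  B via B→b: +{b}
  C via C→a: +{a}
  C via C→b b: +{b}
  S via S→A S B: +{b}
  S via S→C b A: +{a}
  FIRST[S]={a,b}  FIRST[A]={b}  FIRST[B]={a,b}  FIRST[C]={a,b}
round 2: done
  FIRST[S]={a,b}  FIRST[A]={b}  FIRST[B]={a,b}  FIRST[C]={a,b}

FIRST(A) = ["b"]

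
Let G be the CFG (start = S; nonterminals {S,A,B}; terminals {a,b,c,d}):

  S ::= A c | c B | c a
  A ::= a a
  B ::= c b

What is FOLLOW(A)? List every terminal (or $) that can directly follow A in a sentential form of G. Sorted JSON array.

FIRST sets, iterate to fixpoint:
round 1:
  A via A→a a: +{a}
  B via B→c b: +{c}
  S via S→A c: +{a}
  S via S→c B: +{c}
  FIRST(S)={a,c}  FIRST(A)={a}  FIRST(B)={c}
round 2: (no change)
  FIRST(S)={a,c}  FIRST(A)={a}  FIRST(B)={c}

FOLLOW sets:
initialize: $ ∈ FOLLOW(S)
round 1:
  S→A c: FOLLOW(A) ⊇ FIRST(c) = {c}; new: +{c}
  S→c B: FOLLOW(B) ⊇ FOLLOW(S) ⊇ {$}; new: +{$}
  FOLLOW[S]={$}  FOLLOW[A]={c}  FOLLOW[B]={$}
round 2: (no change)
  FOLLOW[S]={$}  FOLLOW[A]={c}  FOLLOW[B]={$}

FOLLOW(A) = ["c"]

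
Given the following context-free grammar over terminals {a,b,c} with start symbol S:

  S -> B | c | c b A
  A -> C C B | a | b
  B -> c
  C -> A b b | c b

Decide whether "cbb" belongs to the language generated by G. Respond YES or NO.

Convert to CNF:
  S -> T1 X4 | c
  A -> C X2 | a | b
  B -> c
  C -> A X3 | T1 T0
  T0 -> b
  T1 -> c
  X2 -> C B
  X3 -> T0 T0
  X4 -> T0 A

Fill CYK table bottom-up:
  [0..0]={B,S,T1}  "c"  orig:{B,S}
  [1..1]={A,T0}  "b"  orig:{A}
  [2..2]={A,T0}  "b"  orig:{A}
  [0..1]={C}  "cb"
  [1..2]={X3,X4}  "bb"  orig:{}
  [0..2]={S}  "cbb"

S ∈ T[0,2] ⇒ YES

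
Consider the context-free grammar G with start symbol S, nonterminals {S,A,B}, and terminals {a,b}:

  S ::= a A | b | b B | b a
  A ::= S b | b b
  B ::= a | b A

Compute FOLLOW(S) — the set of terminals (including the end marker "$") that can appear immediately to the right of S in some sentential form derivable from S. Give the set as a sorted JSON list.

FIRST iteration:
round 1:
  A via A→b b: +{b}
  B via B→a: +{a}
  B via B→b A: +{b}
  S via S→a A: +{a}
  S via S→b: +{b}
  S: {a,b}  A: {b}  B: {a,b}
round 2:
  A via A→S b: +{a}
  S: {a,b}  A: {a,b}  B: {a,b}
round 3: (stable)
  S: {a,b}  A: {a,b}  B: {a,b}

Compute FOLLOW by fixpoint:
initialize: $ ∈ FOLLOW(S)
round 1:
  A→S b: FOLLOW(S) ⊇ FIRST(b) = {b}; new: +{b}
  S→a A: FOLLOW(A) ⊇ FOLLOW(S) ⊇ {$,b}; new: +{$,b}
  S→b B: FOLLOW(B) ⊇ FOLLOW(S) ⊇ {$,b}; new: +{$,b}
  FOLLOW(S)={$,b}  FOLLOW(A)={$,b}  FOLLOW(B)={$,b}
round 2: (no change)
  FOLLOW(S)={$,b}  FOLLOW(A)={$,b}  FOLLOW(B)={$,b}

FOLLOW(S) = ["$", "b"]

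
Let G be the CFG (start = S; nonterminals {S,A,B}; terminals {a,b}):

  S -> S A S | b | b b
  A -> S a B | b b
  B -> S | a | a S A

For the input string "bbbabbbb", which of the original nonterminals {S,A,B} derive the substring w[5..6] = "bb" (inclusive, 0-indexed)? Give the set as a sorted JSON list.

CNF form of G:
  S -> S X5 | T1 T1 | b
  A -> S X2 | T1 T1
  B -> S X3 | T0 X4 | T1 T1 | a | b
  T0 -> a
  T1 -> b
  X2 -> T0 B
  X3 -> A S
  X4 -> S A
  X5 -> A S

Fill CYK table bottom-up, restricted to cells inside w[5..6]:
  [5..5]={B,S,T1}  "b"  orig:{B,S}
  [6..6]={B,S,T1}  "b"  orig:{B,S}
  [5..6]={A,B,S}  "bb"

Original NTs in T[5,6] deriving "bb": ["A", "B", "S"]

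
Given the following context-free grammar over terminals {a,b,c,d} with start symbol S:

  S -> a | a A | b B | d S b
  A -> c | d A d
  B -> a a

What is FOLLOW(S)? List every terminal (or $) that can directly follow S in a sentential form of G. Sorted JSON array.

FIRST sets, iterate to fixpoint:
iter 1:
  A via A→c: +{c}
  A via A→d A d: +{d}
  B via B→a a: +{a}
  S via S→a: +{a}
  S via S→b B: +{b}
  S via S→d S b: +{d}
  FIRST(S)={a,b,d}  FIRST(A)={c,d}  FIRST(B)={a}
iter 2: (no change)
  FIRST(S)={a,b,d}  FIRST(A)={c,d}  FIRST(B)={a}

Compute FOLLOW by fixpoint:
initialize: $ ∈ FOLLOW(S)
pass 1:
  A→d A d: FOLLOW(A) ⊇ FIRST(d) = {d}; new: +{d}
  S→a A: FOLLOW(A) ⊇ FOLLOW(S) ⊇ {$}; new: +{$}
  S→b B: FOLLOW(B) ⊇ FOLLOW(S) ⊇ {$}; new: +{$}
  S→d S b: FOLLOW(S) ⊇ FIRST(b) = {b}; new: +{b}
  FOLLOW(S)={$,b}  FOLLOW(A)={$,d}  FOLLOW(B)={$}
pass 2:
  S→a A: FOLLOW(A) ⊇ FOLLOW(S) ⊇ {$,b}; new: +{b}
  S→b B: FOLLOW(B) ⊇ FOLLOW(S) ⊇ {$,b}; new: +{b}
  FOLLOW(S)={$,b}  FOLLOW(A)={$,b,d}  FOLLOW(B)={$,b}
pass 3: (no change)
  FOLLOW(S)={$,b}  FOLLOW(A)={$,b,d}  FOLLOW(B)={$,b}

FOLLOW(S) = ["$", "b"]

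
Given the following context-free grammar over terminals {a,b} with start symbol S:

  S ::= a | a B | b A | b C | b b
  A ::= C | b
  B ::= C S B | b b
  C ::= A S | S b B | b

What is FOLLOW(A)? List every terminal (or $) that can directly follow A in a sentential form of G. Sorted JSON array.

Compute FIRST by fixpoint:
iter 1:
  A via A→b: +{b}
  B via B→b b: +{b}
  C via C→A S: +{b}
  S via S→a: +{a}
  S via S→b A: +{b}
  FIRST[S]={a,b}  FIRST[A]={b}  FIRST[B]={b}  FIRST[C]={b}
iter 2:
  C via C→S b B: +{a}
  FIRST[S]={a,b}  FIRST[A]={b}  FIRST[B]={b}  FIRST[C]={a,b}
iter 3:
  A via A→C: +{a}
  B via B→C S B: +{a}
  FIRST[S]={a,b}  FIRST[A]={a,b}  FIRST[B]={a,b}  FIRST[C]={a,b}
iter 4: (no change)
  FIRST[S]={a,b}  FIRST[A]={a,b}  FIRST[B]={a,b}  FIRST[C]={a,b}

Compute FOLLOW by fixpoint:
initialize: $ ∈ FOLLOW(S)
iter 1:
  B→C S B: FOLLOW(C) ⊇ FIRST(S) = {a,b}; new: +{a,b}
  B→C S B: FOLLOW(S) ⊇ FIRST(B) = {a,b}; new: +{a,b}
  C→A S: FOLLOW(A) ⊇ FIRST(S) = {a,b}; new: +{a,b}
  C→S b B: FOLLOW(B) ⊇ FOLLOW(C) ⊇ {a,b}; new: +{a,b}
  S→a B: FOLLOW(B) ⊇ FOLLOW(S) ⊇ {$,a,b}; new: +{$}
  S→b A: FOLLOW(A) ⊇ FOLLOW(S) ⊇ {$,a,b}; new: +{$}
  S→b C: FOLLOW(C) ⊇ FOLLOW(S) ⊇ {$,a,b}; new: +{$}
  FOLLOW[S]={$,a,b}  FOLLOW[A]={$,a,b}  FOLLOW[B]={$,a,b}  FOLLOW[C]={$,a,b}
iter 2: — fixpoint
  FOLLOW[S]={$,a,b}  FOLLOW[A]={$,a,b}  FOLLOW[B]={$,a,b}  FOLLOW[C]={$,a,b}

FOLLOW(A) = ["$", "a", "b"]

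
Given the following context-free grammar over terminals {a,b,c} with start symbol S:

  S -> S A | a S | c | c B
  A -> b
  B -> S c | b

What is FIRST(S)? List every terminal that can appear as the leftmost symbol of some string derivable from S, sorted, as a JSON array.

FIRST iteration:
pass 1:
  A via A→b: +{b}
  B via B→b: +{b}
  S via S→a S: +{a}
  S via S→c: +{c}
  FIRST(S)={a,c}  FIRST(A)={b}  FIRST(B)={b}
pass 2:
  B via B→S c: +{a,c}
  FIRST(S)={a,c}  FIRST(A)={b}  FIRST(B)={a,b,c}
pass 3: — fixpoint
  FIRST(S)={a,c}  FIRST(A)={b}  FIRST(B)={a,b,c}

FIRST(S) = ["a", "c"]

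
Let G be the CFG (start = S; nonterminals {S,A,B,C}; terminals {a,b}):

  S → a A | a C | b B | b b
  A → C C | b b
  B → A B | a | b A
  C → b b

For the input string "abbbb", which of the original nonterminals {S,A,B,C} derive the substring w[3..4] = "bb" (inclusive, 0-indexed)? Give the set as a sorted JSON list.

Convert to CNF:
  S -> T0 B | T0 T0 | T1 A | T1 C
  A -> C C | T0 T0
  B -> A B | T0 A | a
  C -> T0 T0
  T0 -> b
  T1 -> a

Fill CYK table bottom-up — only the sub-triangle for w[3..4]:
  cell(3,3) b: {T0}  orig:{}
  cell(4,4) b: {T0}  orig:{}
  cell(3,4) bb: {A,C,S}

Original NTs in T[3,4] deriving "bb": ["A", "C", "S"]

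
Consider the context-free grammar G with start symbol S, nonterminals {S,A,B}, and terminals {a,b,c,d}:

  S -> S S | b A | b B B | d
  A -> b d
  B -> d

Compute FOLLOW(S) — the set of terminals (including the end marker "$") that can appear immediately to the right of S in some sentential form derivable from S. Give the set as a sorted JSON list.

FIRST sets, iterate to fixpoint:
pass 1:
  A via A→b d: +{b}
  B via B→d: +{d}
  S via S→b A: +{b}
  S via S→d: +{d}
  FIRST[S]={b,d}  FIRST[A]={b}  FIRST[B]={d}
pass 2: (stable)
  FIRST[S]={b,d}  FIRST[A]={b}  FIRST[B]={d}

FOLLOW sets:
seed FOLLOW(S) with $
[1]
  S→S S: FOLLOW(S) ⊇ FIRST(S) = {b,d}; new: +{b,d}
  S→b A: FOLLOW(A) ⊇ FOLLOW(S) ⊇ {$,b,d}; new: +{$,b,d}
  S→b B B: FOLLOW(B) ⊇ FIRST(B) = {d}; new: +{d}
  S→b B B: FOLLOW(B) ⊇ FOLLOW(S) ⊇ {$,b,d}; new: +{$,b}
  FOLLOW[S]={$,b,d}  FOLLOW[A]={$,b,d}  FOLLOW[B]={$,b,d}
[2] (stable)
  FOLLOW[S]={$,b,d}  FOLLOW[A]={$,b,d}  FOLLOW[B]={$,b,d}

FOLLOW(S) = ["$", "b", "d"]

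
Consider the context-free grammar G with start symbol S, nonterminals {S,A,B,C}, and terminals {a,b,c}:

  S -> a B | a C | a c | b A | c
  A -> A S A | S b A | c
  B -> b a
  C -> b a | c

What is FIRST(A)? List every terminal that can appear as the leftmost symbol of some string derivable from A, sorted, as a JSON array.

Compute FIRST by fixpoint:
[1]
  A via A→c: +{c}
  B via B→b a: +{b}
  C via C→b a: +{b}
  C via C→c: +{c}
  S via S→a B: +{a}
  S via S→b A: +{b}
  S via S→c: +{c}
  FIRST(S)={a,b,c}  FIRST(A)={c}  FIRST(B)={b}  FIRST(C)={b,c}
[2]
  A via A→S b A: +{a,b}
  FIRST(S)={a,b,c}  FIRST(A)={a,b,c}  FIRST(B)={b}  FIRST(C)={b,c}
[3] done
  FIRST(S)={a,b,c}  FIRST(A)={a,b,c}  FIRST(B)={b}  FIRST(C)={b,c}

FIRST(A) = ["a", "b", "c"]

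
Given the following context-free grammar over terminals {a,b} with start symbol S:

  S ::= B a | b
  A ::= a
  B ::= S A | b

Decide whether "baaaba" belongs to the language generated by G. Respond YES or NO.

CNF form of G:
  S -> B T0 | b
  A -> a
  B -> S A | b
  T0 -> a

Fill CYK table bottom-up:
  cell(0,0) b: {B,S}
  cell(1,1) a: {A,T0}  orig:{A}
  cell(2,2) a: {A,T0}  orig:{A}
  cell(3,3) a: {A,T0}  orig:{A}
  cell(4,4) b: {B,S}
  cell(5,5) a: {A,T0}  orig:{A}
  cell(0,1) ba: {B,S}
  cell(1,2) aa: ∅
  cell(2,3) aa: ∅
  cell(3,4) ab: ∅
  cell(4,5) ba: {B,S}
  cell(0,2) baa: {B,S}
  cell(1,3) aaa: ∅
  cell(2,4) aab: ∅
  cell(3,5) aba: ∅
  cell(0,3) baaa: {B,S}
  cell(1,4) aaab: ∅
  cell(2,5) aaba: ∅
  cell(0,4) baaab: ∅
  cell(1,5) aaaba: ∅
  cell(0,5) baaaba: ∅

S ∉ T[0,5] ⇒ NO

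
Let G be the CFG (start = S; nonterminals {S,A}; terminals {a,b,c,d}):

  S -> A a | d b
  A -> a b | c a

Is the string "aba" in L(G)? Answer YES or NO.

Convert to CNF:
  S -> A T0 | T3 T1
  A -> T0 T1 | T2 T0
  T0 -> a
  T1 -> b
  T2 -> c
  T3 -> d

Fill CYK table bottom-up:
  T[0,0] 'a' = {T0}  orig:{}
  T[1,1] 'b' = {T1}  orig:{}
  T[2,2] 'a' = {T0}  orig:{}
  T[0,1] 'ab' = {A}
  T[1,2] 'ba' = ∅
  T[0,2] 'aba' = {S}

S ∈ T[0,2] ⇒ YES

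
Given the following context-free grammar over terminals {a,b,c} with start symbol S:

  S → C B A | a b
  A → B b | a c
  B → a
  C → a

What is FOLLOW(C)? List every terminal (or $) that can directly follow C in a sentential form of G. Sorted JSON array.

FIRST iteration:
round 1:
  A via A→a c: +{a}
  B via B→a: +{a}
  C via C→a: +{a}
  S via S→C B A: +{a}
  FIRST(S)={a}  FIRST(A)={a}  FIRST(B)={a}  FIRST(C)={a}
round 2: — fixpoint
  FIRST(S)={a}  FIRST(A)={a}  FIRST(B)={a}  FIRST(C)={a}

Compute FOLLOW by fixpoint:
FOLLOW(S) := {$}
iter 1:
  A→B b: FOLLOW(B) ⊇ FIRST(b) = {b}; new: +{b}
  S→C B A: FOLLOW(C) ⊇ FIRST(B) = {a}; new: +{a}
  S→C B A: FOLLOW(B) ⊇ FIRST(A) = {a}; new: +{a}
  S→C B A: FOLLOW(A) ⊇ FOLLOW(S) ⊇ {$}; new: +{$}
  FOLLOW(S)={$}  FOLLOW(A)={$}  FOLLOW(B)={a,b}  FOLLOW(C)={a}
iter 2: — fixpoint
  FOLLOW(S)={$}  FOLLOW(A)={$}  FOLLOW(B)={a,b}  FOLLOW(C)={a}

FOLLOW(C) = ["a"]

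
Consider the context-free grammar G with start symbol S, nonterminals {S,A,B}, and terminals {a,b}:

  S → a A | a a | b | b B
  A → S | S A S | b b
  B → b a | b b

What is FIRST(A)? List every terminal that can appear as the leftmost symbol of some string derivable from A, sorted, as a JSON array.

FIRST iteration:
pass 1:
  A via A→b b: +{b}
  B via B→b a: +{b}
  S via S→a A: +{a}
  S via S→b: +{b}
  FIRST[S]={a,b}  FIRST[A]={b}  FIRST[B]={b}
pass 2:
  A via A→S: +{a}
  FIRST[S]={a,b}  FIRST[A]={a,b}  FIRST[B]={b}
pass 3: (stable)
  FIRST[S]={a,b}  FIRST[A]={a,b}  FIRST[B]={b}

FIRST(A) = ["a", "b"]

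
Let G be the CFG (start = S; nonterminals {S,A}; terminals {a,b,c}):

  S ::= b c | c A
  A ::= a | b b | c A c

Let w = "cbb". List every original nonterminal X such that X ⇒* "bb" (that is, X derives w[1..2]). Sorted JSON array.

Convert to CNF:
  S -> T0 T1 | T1 A
  A -> T0 T0 | T1 X2 | a
  T0 -> b
  T1 -> c
  X2 -> A T1

Fill CYK table bottom-up (cells [i..j] with 1 ≤ i ≤ j ≤ 2 only):
  T[1,1] 'b' = {T0}  orig:{}
  T[2,2] 'b' = {T0}  orig:{}
  T[1,2] 'bb' = {A}

Original NTs in T[1,2] deriving "bb": ["A"]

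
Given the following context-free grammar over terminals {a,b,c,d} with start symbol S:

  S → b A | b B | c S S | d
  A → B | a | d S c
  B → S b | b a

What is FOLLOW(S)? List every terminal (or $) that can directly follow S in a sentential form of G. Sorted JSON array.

FIRST iteration:
iter 1:
  A via A→a: +{a}
  A via A→d S c: +{d}
  B via B→b a: +{b}
  S via S→b A: +{b}
  S via S→c S S: +{c}
  S via S→d: +{d}
  FIRST(S)={b,c,d}  FIRST(A)={a,d}  FIRST(B)={b}
iter 2:
  A via A→B: +{b}
  B via B→S b: +{c,d}
  FIRST(S)={b,c,d}  FIRST(A)={a,b,d}  FIRST(B)={b,c,d}
iter 3:
  A via A→B: +{c}
  FIRST(S)={b,c,d}  FIRST(A)={a,b,c,d}  FIRST(B)={b,c,d}
iter 4: done
  FIRST(S)={b,c,d}  FIRST(A)={a,b,c,d}  FIRST(B)={b,c,d}

FOLLOW iteration:
FOLLOW(S) := {$}
pass 1:
  A→d S c: FOLLOW(S) ⊇ FIRST(c) = {c}; new: +{c}
  B→S b: FOLLOW(S) ⊇ FIRST(b) = {b}; new: +{b}
  S→b A: FOLLOW(A) ⊇ FOLLOW(S) ⊇ {$,b,c}; new: +{$,b,c}
  S→b B: FOLLOW(B) ⊇ FOLLOW(S) ⊇ {$,b,c}; new: +{$,b,c}
  S→c S S: FOLLOW(S) ⊇ FIRST(S) = {b,c,d}; new: +{d}
  FOLLOW(S)={$,b,c,d}  FOLLOW(A)={$,b,c}  FOLLOW(B)={$,b,c}
pass 2:
  S→b A: FOLLOW(A) ⊇ FOLLOW(S) ⊇ {$,b,c,d}; new: +{d}
  S→b B: FOLLOW(B) ⊇ FOLLOW(S) ⊇ {$,b,c,d}; new: +{d}
  FOLLOW(S)={$,b,c,d}  FOLLOW(A)={$,b,c,d}  FOLLOW(B)={$,b,c,d}
pass 3: (no change)
  FOLLOW(S)={$,b,c,d}  FOLLOW(A)={$,b,c,d}  FOLLOW(B)={$,b,c,d}

FOLLOW(S) = ["$", "b", "c", "d"]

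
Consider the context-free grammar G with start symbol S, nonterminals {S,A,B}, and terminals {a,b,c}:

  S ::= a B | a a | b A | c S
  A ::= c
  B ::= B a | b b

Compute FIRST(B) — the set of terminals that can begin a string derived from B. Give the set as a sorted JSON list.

Compute FIRST by fixpoint:
round 1:
  A via A→c: +{c}
  B via B→b b: +{b}
  S via S→a B: +{a}
  S via S→b A: +{b}
  S via S→c S: +{c}
  S: {a,b,c}  A: {c}  B: {b}
round 2: done
  S: {a,b,c}  A: {c}  B: {b}

FIRST(B) = ["b"]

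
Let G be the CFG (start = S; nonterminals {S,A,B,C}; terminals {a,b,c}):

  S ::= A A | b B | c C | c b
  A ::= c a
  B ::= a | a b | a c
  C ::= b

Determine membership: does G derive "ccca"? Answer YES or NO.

CNF form of G:
  S -> A A | T0 C | T0 T2 | T2 B
  A -> T0 T1
  B -> T1 T0 | T1 T2 | a
  C -> b
  T0 -> c
  T1 -> a
  T2 -> b

CYK fill:
  T[0,0] 'c' = {T0}  orig:{}
  T[1,1] 'c' = {T0}  orig:{}
  T[2,2] 'c' = {T0}  orig:{}
  T[3,3] 'a' = {B,T1}  orig:{B}
  T[0,1] 'cc' = ∅
  T[1,2] 'cc' = ∅
  T[2,3] 'ca' = {A}
  T[0,2] 'ccc' = ∅
  T[1,3] 'cca' = ∅
  T[0,3] 'ccca' = ∅

S ∉ T[0,3] ⇒ NO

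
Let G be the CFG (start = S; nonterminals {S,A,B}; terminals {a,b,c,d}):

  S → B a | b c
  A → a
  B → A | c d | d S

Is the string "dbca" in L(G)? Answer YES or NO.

Convert to CNF:
  S -> B T2 | T3 T0
  A -> a
  B -> T0 T1 | T1 S | a
  T0 -> c
  T1 -> d
  T2 -> a
  T3 -> b

CYK table (by increasing span):
  cell(0,0) d: {T1}  orig:{}
  cell(1,1) b: {T3}  orig:{}
  cell(2,2) c: {T0}  orig:{}
  cell(3,3) a: {A,B,T2}  orig:{A,B}
  cell(0,1) db: ∅
  cell(1,2) bc: {S}
  cell(2,3) ca: ∅
  cell(0,2) dbc: {B}
  cell(1,3) bca: ∅
  cell(0,3) dbca: {S}

S ∈ T[0,3] ⇒ YES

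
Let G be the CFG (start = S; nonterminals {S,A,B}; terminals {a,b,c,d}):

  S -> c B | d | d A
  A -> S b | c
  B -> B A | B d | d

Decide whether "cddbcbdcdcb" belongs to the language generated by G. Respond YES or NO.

CNF form of G:
  S -> T1 A | T2 B | d
  A -> S T0 | c
  B -> B A | B T1 | d
  T0 -> b
  T1 -> d
  T2 -> c

CYK table (by increasing span):
  cell(0,0) c: {A,T2}  orig:{A}
  cell(1,1) d: {B,S,T1}  orig:{B,S}
  cell(2,2) d: {B,S,T1}  orig:{B,S}
  cell(3,3) b: {T0}  orig:{}
  cell(4,4) c: {A,T2}  orig:{A}
  cell(5,5) b: {T0}  orig:{}
  cell(6,6) d: {B,S,T1}  orig:{B,S}
  cell(7,7) c: {A,T2}  orig:{A}
  cell(8,8) d: {B,S,T1}  orig:{B,S}
  cell(9,9) c: {A,T2}  orig:{A}
  cell(10,10) b: {T0}  orig:{}
  cell(0,1) cd: {S}
  cell(1,2) dd: {B}
  cell(2,3) db: {A}
  cell(3,4) bc: ∅
  cell(4,5) cb: ∅
  cell(5,6) bd: ∅
  cell(6,7) dc: {B,S}
  cell(7,8) cd: {S}
  cell(8,9) dc: {B,S}
  cell(9,10) cb: ∅
  cell(0,2) cdd: {S}
  cell(1,3) ddb: {B,S}
  cell(2,4) dbc: ∅
  cell(3,5) bcb: ∅
  cell(4,6) cbd: ∅
  cell(5,7) bdc: ∅
  cell(6,8) dcd: {B}
  cell(7,9) cdc: {S}
  cell(8,10) dcb: {A}
  cell(0,3) cddb: {A,S}
  cell(1,4) ddbc: {B}
  cell(2,5) dbcb: ∅
  cell(3,6) bcbd: ∅
  cell(4,7) cbdc: ∅
  cell(5,8) bdcd: ∅
  cell(6,9) dcdc: {B}
  cell(7,10) cdcb: {A}
  cell(0,4) cddbc: {S}
  cell(1,5) ddbcb: ∅
  cell(2,6) dbcbd: ∅
  cell(3,7) bcbdc: ∅
  cell(4,8) cbdcd: ∅
  cell(5,9) bdcdc: ∅
  cell(6,10) dcdcb: {B,S}
  cell(0,5) cddbcb: {A}
  cell(1,6) ddbcbd: ∅
  cell(2,7) dbcbdc: ∅
  cell(3,8) bcbdcd: ∅
  cell(4,9) cbdcdc: ∅
  cell(5,10) bdcdcb: ∅
  cell(0,6) cddbcbd: ∅
  cell(1,7) ddbcbdc: ∅
  cell(2,8) dbcbdcd: ∅
  cell(3,9) bcbdcdc: ∅
  cell(4,10) cbdcdcb: ∅
  cell(0,7) cddbcbdc: ∅
  cell(1,8) ddbcbdcd: ∅
  cell(2,9) dbcbdcdc: ∅
  cell(3,10) bcbdcdcb: ∅
  cell(0,8) cddbcbdcd: ∅
  cell(1,9) ddbcbdcdc: ∅
  cell(2,10) dbcbdcdcb: ∅
  cell(0,9) cddbcbdcdc: ∅
  cell(1,10) ddbcbdcdcb: ∅
  cell(0,10) cddbcbdcdcb: ∅

S ∉ T[0,10] ⇒ NO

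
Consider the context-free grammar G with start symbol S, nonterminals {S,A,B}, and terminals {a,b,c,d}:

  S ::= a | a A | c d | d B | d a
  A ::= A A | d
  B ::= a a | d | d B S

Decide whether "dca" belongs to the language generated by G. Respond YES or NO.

Convert to CNF:
  S -> T0 A | T1 B | T1 T0 | T2 T1 | a
  A -> A A | d
  B -> T0 T0 | T1 X3 | d
  T0 -> a
  T1 -> d
  T2 -> c
  X3 -> B S

CYK fill:
  T[0,0] 'd' = {A,B,T1}  orig:{A,B}
  T[1,1] 'c' = {T2}  orig:{}
  T[2,2] 'a' = {S,T0}  orig:{S}
  T[0,1] 'dc' = ∅
  T[1,2] 'ca' = ∅
  T[0,2] 'dca' = ∅

S ∉ T[0,2] ⇒ NO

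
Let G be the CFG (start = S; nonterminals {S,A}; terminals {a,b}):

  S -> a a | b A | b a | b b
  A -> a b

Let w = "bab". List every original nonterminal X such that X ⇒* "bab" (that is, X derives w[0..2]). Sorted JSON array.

CNF form of G:
  S -> T0 T0 | T1 A | T1 T0 | T1 T1
  A -> T0 T1
  T0 -> a
  T1 -> b

CYK table (by increasing span), restricted to cells inside w[0..2]:
  cell(0,0) b: {T1}  orig:{}
  cell(1,1) a: {T0}  orig:{}
  cell(2,2) b: {T1}  orig:{}
  cell(0,1) ba: {S}
  cell(1,2) ab: {A}
  cell(0,2) bab: {S}

Original NTs in T[0,2] deriving "bab": ["S"]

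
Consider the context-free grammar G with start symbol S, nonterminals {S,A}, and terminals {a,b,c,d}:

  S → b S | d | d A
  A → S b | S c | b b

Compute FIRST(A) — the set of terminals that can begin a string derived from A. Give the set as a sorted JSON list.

FIRST iteration:
[1]
  A via A→b b: +{b}
  S via S→b S: +{b}
  S via S→d: +{d}
  FIRST(S)={b,d}  FIRST(A)={b}
[2]
  A via A→S b: +{d}
  FIRST(S)={b,d}  FIRST(A)={b,d}
[3] (no change)
  FIRST(S)={b,d}  FIRST(A)={b,d}

FIRST(A) = ["b", "d"]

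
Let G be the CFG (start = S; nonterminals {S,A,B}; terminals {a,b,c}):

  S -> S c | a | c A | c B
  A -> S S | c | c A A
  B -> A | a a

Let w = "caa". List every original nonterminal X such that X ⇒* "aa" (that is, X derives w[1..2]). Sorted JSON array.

Convert to CNF:
  S -> S T0 | T0 A | T0 B | a
  A -> S S | T0 X2 | c
  B -> S S | T0 X3 | T1 T1 | c
  T0 -> c
  T1 -> a
  X2 -> A A
  X3 -> A A

Fill CYK table bottom-up, restricted to cells inside w[1..2]:
  T[1,1] 'a' = {S,T1}  orig:{S}
  T[2,2] 'a' = {S,T1}  orig:{S}
  T[1,2] 'aa' = {A,B}

Original NTs in T[1,2] deriving "aa": ["A", "B"]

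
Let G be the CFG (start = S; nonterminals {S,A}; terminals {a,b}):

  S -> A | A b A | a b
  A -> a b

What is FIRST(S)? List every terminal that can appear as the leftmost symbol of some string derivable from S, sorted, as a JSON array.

FIRST iteration:
round 1:
  A via A→a b: +{a}
  S via S→A: +{a}
  S: {a}  A: {a}
round 2: (stable)
  S: {a}  A: {a}

FIRST(S) = ["a"]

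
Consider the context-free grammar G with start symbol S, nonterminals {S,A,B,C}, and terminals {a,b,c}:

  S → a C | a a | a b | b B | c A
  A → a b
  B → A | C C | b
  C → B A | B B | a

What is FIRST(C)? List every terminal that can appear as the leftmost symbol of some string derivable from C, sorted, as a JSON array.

FIRST sets, iterate to fixpoint:
round 1:
  A via A→a b: +{a}
  B via B→A: +{a}
  B via B→b: +{b}
  C via C→B A: +{a,b}
  S via S→a C: +{a}
  S via S→b B: +{b}
  S via S→c A: +{c}
  FIRST[S]={a,b,c}  FIRST[A]={a}  FIRST[B]={a,b}  FIRST[C]={a,b}
round 2: (stable)
  FIRST[S]={a,b,c}  FIRST[A]={a}  FIRST[B]={a,b}  FIRST[C]={a,b}

FIRST(C) = ["a", "b"]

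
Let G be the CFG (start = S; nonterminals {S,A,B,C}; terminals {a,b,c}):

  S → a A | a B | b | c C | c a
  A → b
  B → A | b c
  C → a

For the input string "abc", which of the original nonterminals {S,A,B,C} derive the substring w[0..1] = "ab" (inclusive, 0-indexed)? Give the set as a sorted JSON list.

CNF form of G:
  S -> T1 C | T1 T2 | T2 A | T2 B | b
  A -> b
  B -> T0 T1 | b
  C -> a
  T0 -> b
  T1 -> c
  T2 -> a

CYK table (by increasing span) — only the sub-triangle for w[0..1]:
  [0..0]={C,T2}  "a"  orig:{C}
  [1..1]={A,B,S,T0}  "b"  orig:{A,B,S}
  [0..1]={S}  "ab"

Original NTs in T[0,1] deriving "ab": ["S"]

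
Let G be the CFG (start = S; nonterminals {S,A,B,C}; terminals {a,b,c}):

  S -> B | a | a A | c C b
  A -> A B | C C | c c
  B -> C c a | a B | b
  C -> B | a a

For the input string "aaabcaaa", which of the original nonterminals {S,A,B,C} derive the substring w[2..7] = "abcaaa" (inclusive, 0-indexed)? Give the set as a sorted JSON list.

Convert to CNF:
  S -> C X5 | T0 X6 | T1 A | T1 B | a | b
  A -> A B | C C | T0 T0
  B -> C X3 | T1 B | b
  C -> C X4 | T1 B | T1 T1 | b
  T0 -> c
  T1 -> a
  T2 -> b
  X3 -> T0 T1
  X4 -> T0 T1
  X5 -> T0 T1
  X6 -> C T2

CYK table (by increasing span), restricted to cells inside w[2..7]:
  T[2,2] 'a' = {S,T1}  orig:{S}
  T[3,3] 'b' = {B,C,S,T2}  orig:{B,C,S}
  T[4,4] 'c' = {T0}  orig:{}
  T[5,5] 'a' = {S,T1}  orig:{S}
  T[6,6] 'a' = {S,T1}  orig:{S}
  T[7,7] 'a' = {S,T1}  orig:{S}
  T[2,3] 'ab' = {B,C,S}
  T[3,4] 'bc' = ∅
  T[4,5] 'ca' = {X3,X4,X5}  orig:{}
  T[5,6] 'aa' = {C}
  T[6,7] 'aa' = {C}
  T[2,4] 'abc' = ∅
  T[3,5] 'bca' = {B,C,S}
  T[4,6] 'caa' = ∅
  T[5,7] 'aaa' = ∅
  T[2,5] 'abca' = {B,C,S}
  T[3,6] 'bcaa' = ∅
  T[4,7] 'caaa' = ∅
  T[2,6] 'abcaa' = ∅
  T[3,7] 'bcaaa' = {A}
  T[2,7] 'abcaaa' = {A,S}

Original NTs in T[2,7] deriving "abcaaa": ["A", "S"]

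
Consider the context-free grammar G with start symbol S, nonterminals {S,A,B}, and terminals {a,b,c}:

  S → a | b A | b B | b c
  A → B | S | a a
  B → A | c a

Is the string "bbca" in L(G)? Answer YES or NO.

CNF form of G:
  S -> T1 A | T1 B | T1 T2 | a
  A -> T0 T0 | T1 A | T1 B | T1 T2 | T2 T0 | a
  B -> T0 T0 | T1 A | T1 B | T1 T2 | T2 T0 | a
  T0 -> a
  T1 -> b
  T2 -> c

Fill CYK table bottom-up:
  T[0,0] 'b' = {T1}  orig:{}
  T[1,1] 'b' = {T1}  orig:{}
  T[2,2] 'c' = {T2}  orig:{}
  T[3,3] 'a' = {A,B,S,T0}  orig:{A,B,S}
  T[0,1] 'bb' = ∅
  T[1,2] 'bc' = {A,B,S}
  T[2,3] 'ca' = {A,B}
  T[0,2] 'bbc' = {A,B,S}
  T[1,3] 'bca' = {A,B,S}
  T[0,3] 'bbca' = {A,B,S}

S ∈ T[0,3] ⇒ YES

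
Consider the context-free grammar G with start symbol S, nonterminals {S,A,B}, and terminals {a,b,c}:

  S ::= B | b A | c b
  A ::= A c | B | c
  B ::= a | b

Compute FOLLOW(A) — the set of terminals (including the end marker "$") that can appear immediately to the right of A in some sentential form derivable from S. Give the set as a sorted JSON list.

Compute FIRST by fixpoint:
[1]
  A via A→c: +{c}
  B via B→a: +{a}
  B via B→b: +{b}
  S via S→B: +{a,b}
  S via S→c b: +{c}
  FIRST[S]={a,b,c}  FIRST[A]={c}  FIRST[B]={a,b}
[2]
  A via A→B: +{a,b}
  FIRST[S]={a,b,c}  FIRST[A]={a,b,c}  FIRST[B]={a,b}
[3] — fixpoint
  FIRST[S]={a,b,c}  FIRST[A]={a,b,c}  FIRST[B]={a,b}

FOLLOW iteration:
seed FOLLOW(S) with $
iter 1:
  A→A c: FOLLOW(A) ⊇ FIRST(c) = {c}; new: +{c}
  A→B: FOLLOW(B) ⊇ FOLLOW(A) ⊇ {c}; new: +{c}
  S→B: FOLLOW(B) ⊇ FOLLOW(S) ⊇ {$}; new: +{$}
  S→b A: FOLLOW(A) ⊇ FOLLOW(S) ⊇ {$}; new: +{$}
  FOLLOW(S)={$}  FOLLOW(A)={$,c}  FOLLOW(B)={$,c}
iter 2: (no change)
  FOLLOW(S)={$}  FOLLOW(A)={$,c}  FOLLOW(B)={$,c}

FOLLOW(A) = ["$", "c"]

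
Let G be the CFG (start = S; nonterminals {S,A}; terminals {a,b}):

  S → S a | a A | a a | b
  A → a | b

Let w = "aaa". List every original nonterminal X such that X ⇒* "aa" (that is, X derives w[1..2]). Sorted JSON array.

CNF form of G:
  S -> S T0 | T0 A | T0 T0 | b
  A -> a | b
  T0 -> a

CYK table (by increasing span) — only the sub-triangle for w[1..2]:
  cell(1,1) a: {A,T0}  orig:{A}
  cell(2,2) a: {A,T0}  orig:{A}
  cell(1,2) aa: {S}

Original NTs in T[1,2] deriving "aa": ["S"]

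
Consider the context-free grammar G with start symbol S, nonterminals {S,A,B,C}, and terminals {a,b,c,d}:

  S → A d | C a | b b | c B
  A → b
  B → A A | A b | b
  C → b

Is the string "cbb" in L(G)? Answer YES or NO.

Convert to CNF:
  S -> A T1 | C T2 | T0 T0 | T3 B
  A -> b
  B -> A A | A T0 | b
  C -> b
  T0 -> b
  T1 -> d
  T2 -> a
  T3 -> c

CYK fill:
  T[0,0] 'c' = {T3}  orig:{}
  T[1,1] 'b' = {A,B,C,T0}  orig:{A,B,C}
  T[2,2] 'b' = {A,B,C,T0}  orig:{A,B,C}
  T[0,1] 'cb' = {S}
  T[1,2] 'bb' = {B,S}
  T[0,2] 'cbb' = {S}

S ∈ T[0,2] ⇒ YES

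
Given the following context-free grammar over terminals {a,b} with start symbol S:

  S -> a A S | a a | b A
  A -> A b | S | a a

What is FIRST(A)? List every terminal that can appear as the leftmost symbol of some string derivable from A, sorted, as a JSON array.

FIRST sets, iterate to fixpoint:
pass 1:
  A via A→a a: +{a}
  S via S→a A S: +{a}
  S via S→b A: +{b}
  FIRST[S]={a,b}  FIRST[A]={a}
pass 2:
  A via A→S: +{b}
  FIRST[S]={a,b}  FIRST[A]={a,b}
pass 3: (no change)
  FIRST[S]={a,b}  FIRST[A]={a,b}

FIRST(A) = ["a", "b"]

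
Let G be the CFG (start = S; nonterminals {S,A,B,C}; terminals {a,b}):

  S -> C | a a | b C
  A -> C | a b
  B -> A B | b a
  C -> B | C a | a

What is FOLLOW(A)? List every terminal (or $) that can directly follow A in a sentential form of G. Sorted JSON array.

Compute FIRST by fixpoint:
[1]
  A via A→a b: +{a}
  B via B→A B: +{a}
  B via B→b a: +{b}
  C via C→B: +{a,b}
  S via S→C: +{a,b}
  FIRST(S)={a,b}  FIRST(A)={a}  FIRST(B)={a,b}  FIRST(C)={a,b}
[2]
  A via A→C: +{b}
  FIRST(S)={a,b}  FIRST(A)={a,b}  FIRST(B)={a,b}  FIRST(C)={a,b}
[3] — fixpoint
  FIRST(S)={a,b}  FIRST(A)={a,b}  FIRST(B)={a,b}  FIRST(C)={a,b}

FOLLOW sets:
initialize: $ ∈ FOLLOW(S)
iter 1:
  B→A B: FOLLOW(A) ⊇ FIRST(B) = {a,b}; new: +{a,b}
  C→C a: FOLLOW(C) ⊇ FIRST(a) = {a}; new: +{a}
  S→C: FOLLOW(C) ⊇ FOLLOW(S) ⊇ {$}; new: +{$}
  FOLLOW(S)={$}  FOLLOW(A)={a,b}  FOLLOW(B)={}  FOLLOW(C)={$,a}
iter 2:
  A→C: FOLLOW(C) ⊇ FOLLOW(A) ⊇ {a,b}; new: +{b}
  C→B: FOLLOW(B) ⊇ FOLLOW(C) ⊇ {$,a,b}; new: +{$,a,b}
  FOLLOW(S)={$}  FOLLOW(A)={a,b}  FOLLOW(B)={$,a,b}  FOLLOW(C)={$,a,b}
iter 3: (no change)
  FOLLOW(S)={$}  FOLLOW(A)={a,b}  FOLLOW(B)={$,a,b}  FOLLOW(C)={$,a,b}

FOLLOW(A) = ["a", "b"]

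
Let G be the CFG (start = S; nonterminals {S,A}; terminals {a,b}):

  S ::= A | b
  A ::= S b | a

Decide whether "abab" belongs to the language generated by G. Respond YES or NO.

Convert to CNF:
  S -> S T0 | a | b
  A -> S T0 | a
  T0 -> b

CYK table (by increasing span):
  [0..0]={A,S}  "a"
  [1..1]={S,T0}  "b"  orig:{S}
  [2..2]={A,S}  "a"
  [3..3]={S,T0}  "b"  orig:{S}
  [0..1]={A,S}  "ab"
  [1..2]=∅  "ba"
  [2..3]={A,S}  "ab"
  [0..2]=∅  "aba"
  [1..3]=∅  "bab"
  [0..3]=∅  "abab"

S ∉ T[0,3] ⇒ NO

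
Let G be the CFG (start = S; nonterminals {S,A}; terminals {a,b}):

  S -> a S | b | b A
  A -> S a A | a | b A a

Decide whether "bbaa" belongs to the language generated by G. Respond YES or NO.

Convert to CNF:
  S -> T0 S | T1 A | b
  A -> S X2 | T1 X3 | a
  T0 -> a
  T1 -> b
  X2 -> T0 A
  X3 -> A T0

Fill CYK table bottom-up:
  cell(0,0) b: {S,T1}  orig:{S}
  cell(1,1) b: {S,T1}  orig:{S}
  cell(2,2) a: {A,T0}  orig:{A}
  cell(3,3) a: {A,T0}  orig:{A}
  cell(0,1) bb: ∅
  cell(1,2) ba: {S}
  cell(2,3) aa: {X2,X3}  orig:{}
  cell(0,2) bba: ∅
  cell(1,3) baa: {A}
  cell(0,3) bbaa: {S}

S ∈ T[0,3] ⇒ YES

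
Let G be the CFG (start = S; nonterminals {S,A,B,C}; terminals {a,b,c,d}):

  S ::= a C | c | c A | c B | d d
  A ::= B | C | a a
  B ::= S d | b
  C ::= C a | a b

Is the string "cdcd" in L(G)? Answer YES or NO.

CNF form of G:
  S -> T0 C | T1 T1 | T3 A | T3 B | c
  A -> C T0 | S T1 | T0 T0 | T0 T2 | b
  B -> S T1 | b
  C -> C T0 | T0 T2
  T0 -> a
  T1 -> d
  T2 -> b
  T3 -> c

CYK table (by increasing span):
  cell(0,0) c: {S,T3}  orig:{S}
  cell(1,1) d: {T1}  orig:{}
  cell(2,2) c: {S,T3}  orig:{S}
  cell(3,3) d: {T1}  orig:{}
  cell(0,1) cd: {A,B}
  cell(1,2) dc: ∅
  cell(2,3) cd: {A,B}
  cell(0,2) cdc: ∅
  cell(1,3) dcd: ∅
  cell(0,3) cdcd: ∅

S ∉ T[0,3] ⇒ NO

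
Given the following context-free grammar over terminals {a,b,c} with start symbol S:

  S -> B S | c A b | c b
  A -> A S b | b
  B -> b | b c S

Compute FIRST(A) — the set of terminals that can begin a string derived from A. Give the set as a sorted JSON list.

FIRST iteration:
pass 1:
  A via A→b: +{b}
  B via B→b: +{b}
  S via S→B S: +{b}
  S via S→c A b: +{c}
  FIRST(S)={b,c}  FIRST(A)={b}  FIRST(B)={b}
pass 2: — fixpoint
  FIRST(S)={b,c}  FIRST(A)={b}  FIRST(B)={b}

FIRST(A) = ["b"]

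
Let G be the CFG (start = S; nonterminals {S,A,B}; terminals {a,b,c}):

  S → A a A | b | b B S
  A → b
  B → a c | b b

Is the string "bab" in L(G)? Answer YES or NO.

CNF form of G:
  S -> A X3 | T2 X4 | b
  A -> b
  B -> T0 T1 | T2 T2
  T0 -> a
  T1 -> c
  T2 -> b
  X3 -> T0 A
  X4 -> B S

Fill CYK table bottom-up:
  [0..0]={A,S,T2}  "b"  orig:{A,S}
  [1..1]={T0}  "a"  orig:{}
  [2..2]={A,S,T2}  "b"  orig:{A,S}
  [0..1]=∅  "ba"
  [1..2]={X3}  "ab"  orig:{}
  [0..2]={S}  "bab"

S ∈ T[0,2] ⇒ YES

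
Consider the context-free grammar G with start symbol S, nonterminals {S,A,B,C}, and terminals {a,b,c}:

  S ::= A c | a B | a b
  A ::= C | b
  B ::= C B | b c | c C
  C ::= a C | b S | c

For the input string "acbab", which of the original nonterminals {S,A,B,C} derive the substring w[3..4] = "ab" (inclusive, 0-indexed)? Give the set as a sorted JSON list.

Convert to CNF:
  S -> A T2 | T0 B | T0 T1
  A -> T0 C | T1 S | b | c
  B -> C B | T1 T2 | T2 C
  C -> T0 C | T1 S | c
  T0 -> a
  T1 -> b
  T2 -> c

Fill CYK table bottom-up (cells [i..j] with 3 ≤ i ≤ j ≤ 4 only):
  T[3,3] 'a' = {T0}  orig:{}
  T[4,4] 'b' = {A,T1}  orig:{A}
  T[3,4] 'ab' = {S}

Original NTs in T[3,4] deriving "ab": ["S"]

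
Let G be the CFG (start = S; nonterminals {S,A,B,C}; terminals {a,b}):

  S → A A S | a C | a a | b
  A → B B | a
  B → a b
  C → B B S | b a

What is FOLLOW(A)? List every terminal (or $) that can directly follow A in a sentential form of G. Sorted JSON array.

Compute FIRST by fixpoint:
iter 1:
  A via A→a: +{a}
  B via B→a b: +{a}
  C via C→B B S: +{a}
  C via C→b a: +{b}
  S via S→A A S: +{a}
  S via S→b: +{b}
  FIRST[S]={a,b}  FIRST[A]={a}  FIRST[B]={a}  FIRST[C]={a,b}
iter 2: done
  FIRST[S]={a,b}  FIRST[A]={a}  FIRST[B]={a}  FIRST[C]={a,b}

FOLLOW sets:
FOLLOW(S) := {$}
round 1:
  A→B B: FOLLOW(B) ⊇ FIRST(B) = {a}; new: +{a}
  C→B B S: FOLLOW(B) ⊇ FIRST(S) = {a,b}; new: +{b}
  S→A A S: FOLLOW(A) ⊇ FIRST(A) = {a}; new: +{a}
  S→A A S: FOLLOW(A) ⊇ FIRST(S) = {a,b}; new: +{b}
  S→a C: FOLLOW(C) ⊇ FOLLOW(S) ⊇ {$}; new: +{$}
  FOLLOW(S)={$}  FOLLOW(A)={a,b}  FOLLOW(B)={a,b}  FOLLOW(C)={$}
round 2: (no change)
  FOLLOW(S)={$}  FOLLOW(A)={a,b}  FOLLOW(B)={a,b}  FOLLOW(C)={$}

FOLLOW(A) = ["a", "b"]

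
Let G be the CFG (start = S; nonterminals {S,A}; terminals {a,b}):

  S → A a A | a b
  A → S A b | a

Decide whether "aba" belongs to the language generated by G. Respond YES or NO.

Convert to CNF:
  S -> A X3 | T1 T0
  A -> S X2 | a
  T0 -> b
  T1 -> a
  X2 -> A T0
  X3 -> T1 A

CYK fill:
  [0..0]={A,T1}  "a"  orig:{A}
  [1..1]={T0}  "b"  orig:{}
  [2..2]={A,T1}  "a"  orig:{A}
  [0..1]={S,X2}  "ab"  orig:{S}
  [1..2]=∅  "ba"
  [0..2]=∅  "aba"

S ∉ T[0,2] ⇒ NO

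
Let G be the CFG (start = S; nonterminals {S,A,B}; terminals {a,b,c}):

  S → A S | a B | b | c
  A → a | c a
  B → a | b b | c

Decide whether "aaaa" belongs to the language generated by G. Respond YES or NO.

CNF form of G:
  S -> A S | T1 B | b | c
  A -> T0 T1 | a
  B -> T2 T2 | a | c
  T0 -> c
  T1 -> a
  T2 -> b

CYK fill:
  T[0,0] 'a' = {A,B,T1}  orig:{A,B}
  T[1,1] 'a' = {A,B,T1}  orig:{A,B}
  T[2,2] 'a' = {A,B,T1}  orig:{A,B}
  T[3,3] 'a' = {A,B,T1}  orig:{A,B}
  T[0,1] 'aa' = {S}
  T[1,2] 'aa' = {S}
  T[2,3] 'aa' = {S}
  T[0,2] 'aaa' = {S}
  T[1,3] 'aaa' = {S}
  T[0,3] 'aaaa' = {S}

S ∈ T[0,3] ⇒ YES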